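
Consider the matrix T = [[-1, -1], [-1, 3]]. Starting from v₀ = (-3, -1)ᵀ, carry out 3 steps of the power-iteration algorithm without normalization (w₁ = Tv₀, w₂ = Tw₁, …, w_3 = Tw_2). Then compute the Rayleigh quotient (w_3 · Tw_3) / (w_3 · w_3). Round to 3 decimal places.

λ ≈ 2.000

w1 = Tv₀ = (4, 0)
w2 = Tw1 = (-4, -4)
w3 = Tw2 = (8, -8)
Tw3 = (0, -32)
w3·Tw3 = 8·0 + (-8)·(-32) = 256; w3·w3 = 8·8 + (-8)·(-8) = 128
λ ≈ 256/128 = 2.000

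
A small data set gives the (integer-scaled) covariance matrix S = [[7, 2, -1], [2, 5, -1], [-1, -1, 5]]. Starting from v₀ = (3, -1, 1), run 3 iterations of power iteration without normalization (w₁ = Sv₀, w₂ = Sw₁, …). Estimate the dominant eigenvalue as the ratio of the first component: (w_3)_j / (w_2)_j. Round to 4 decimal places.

7.5610

w1 = Sv₀ = (7·3 + 2·(-1) + (-1)·1; 2·3 + 5·(-1) + (-1)·1; (-1)·3 + (-1)·(-1) + 5·1) = (18, 0, 3)
w2 = Sw1 = (7·18 + 2·0 + (-1)·3; 2·18 + 5·0 + (-1)·3; (-1)·18 + (-1)·0 + 5·3) = (123, 33, -3)
w3 = Sw2 = (930, 414, -171)
Ratio at component: 930 / 123 = 7.5610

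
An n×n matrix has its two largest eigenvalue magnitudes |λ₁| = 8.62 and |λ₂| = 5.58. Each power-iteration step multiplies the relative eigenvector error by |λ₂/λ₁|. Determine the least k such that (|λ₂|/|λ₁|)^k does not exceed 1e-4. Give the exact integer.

22

|λ₂/λ₁| = 5.58/8.62 = 0.64733
Need k ≥ ln(1e-4) / ln(0.64733) = -9.2103 / -0.4349 ≈ 21.178
Smallest integer k satisfying the bound: 22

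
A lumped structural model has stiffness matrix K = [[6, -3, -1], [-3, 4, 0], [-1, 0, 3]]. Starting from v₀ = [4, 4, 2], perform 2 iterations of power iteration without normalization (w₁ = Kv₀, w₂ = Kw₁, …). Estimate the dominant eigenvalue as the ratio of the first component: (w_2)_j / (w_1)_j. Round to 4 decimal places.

4.6000

w1 = Kv₀ = (6·4 + (-3)·4 + (-1)·2; (-3)·4 + 4·4 + 0·2; (-1)·4 + 0·4 + 3·2) = (10, 4, 2)
w2 = Kw1 = (6·10 + (-3)·4 + (-1)·2; (-3)·10 + 4·4 + 0·2; (-1)·10 + 0·4 + 3·2) = (46, -14, -4)
Ratio at component: 46 / 10 = 4.6000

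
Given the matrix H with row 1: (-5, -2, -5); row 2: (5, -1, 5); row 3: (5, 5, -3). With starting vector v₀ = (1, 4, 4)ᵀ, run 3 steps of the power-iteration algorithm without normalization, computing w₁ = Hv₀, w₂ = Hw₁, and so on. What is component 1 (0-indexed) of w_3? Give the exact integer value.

w1 = Hv₀ = ((-5)·1 + (-2)·4 + (-5)·4; 5·1 + (-1)·4 + 5·4; 5·1 + 5·4 + (-3)·4) = (-33, 21, 13)
w2 = Hw1 = ((-5)·(-33) + (-2)·21 + (-5)·13; 5·(-33) + (-1)·21 + 5·13; 5·(-33) + 5·21 + (-3)·13) = (58, -121, -99)
w3 = Hw2 = (447, -84, -18)
The requested component of w3 is -84.

-84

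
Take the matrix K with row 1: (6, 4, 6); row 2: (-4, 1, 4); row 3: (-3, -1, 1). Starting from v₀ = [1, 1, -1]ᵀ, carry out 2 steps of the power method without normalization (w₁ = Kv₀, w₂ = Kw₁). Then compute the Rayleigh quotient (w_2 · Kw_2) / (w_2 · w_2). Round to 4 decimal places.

λ ≈ 3.6055

w1 = Kv₀ = (6·1 + 4·1 + 6·(-1); (-4)·1 + 1·1 + 4·(-1); (-3)·1 + (-1)·1 + 1·(-1)) = (4, -7, -5)
w2 = Kw1 = (6·4 + 4·(-7) + 6·(-5); (-4)·4 + 1·(-7) + 4·(-5); (-3)·4 + (-1)·(-7) + 1·(-5)) = (-34, -43, -10)
Kw2 = (-436, 53, 135)
w2·Kw2 = (-34)·(-436) + (-43)·53 + (-10)·135 = 11195; w2·w2 = (-34)·(-34) + (-43)·(-43) + (-10)·(-10) = 3105
λ ≈ 11195/3105 = 3.6055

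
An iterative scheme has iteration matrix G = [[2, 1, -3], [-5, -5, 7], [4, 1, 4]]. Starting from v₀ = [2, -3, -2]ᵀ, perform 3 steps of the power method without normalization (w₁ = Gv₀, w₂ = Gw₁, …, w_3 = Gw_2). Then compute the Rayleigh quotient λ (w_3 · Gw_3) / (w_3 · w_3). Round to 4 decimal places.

w1 = Gv₀ = (7, -9, -3)
w2 = Gw1 = (14, -11, 7)
w3 = Gw2 = (-4, 34, 73)
Gw3 = (-193, 361, 310)
w3·Gw3 = (-4)·(-193) + 34·361 + 73·310 = 35676; w3·w3 = (-4)·(-4) + 34·34 + 73·73 = 6501
λ ≈ 35676/6501 = 5.4878

λ ≈ 5.4878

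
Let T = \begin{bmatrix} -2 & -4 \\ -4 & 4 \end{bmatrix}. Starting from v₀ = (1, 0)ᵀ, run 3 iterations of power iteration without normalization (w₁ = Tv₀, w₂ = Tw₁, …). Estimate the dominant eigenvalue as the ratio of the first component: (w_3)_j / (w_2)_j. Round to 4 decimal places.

-0.4000

w1 = Tv₀ = ((-2)·1 + (-4)·0; (-4)·1 + 4·0) = (-2, -4)
w2 = Tw1 = ((-2)·(-2) + (-4)·(-4); (-4)·(-2) + 4·(-4)) = (20, -8)
w3 = Tw2 = (-8, -112)
Ratio at component: -8 / 20 = -0.4000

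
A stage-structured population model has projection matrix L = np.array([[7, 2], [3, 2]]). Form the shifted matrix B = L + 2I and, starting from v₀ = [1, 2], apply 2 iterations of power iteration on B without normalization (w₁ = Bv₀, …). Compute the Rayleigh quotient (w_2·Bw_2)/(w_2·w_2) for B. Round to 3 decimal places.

B = L + 2I has rows (9, 2); (3, 4)
w1 = Bv₀ = (9·1 + 2·2; 3·1 + 4·2) = (13, 11)
w2 = Bw1 = (9·13 + 2·11; 3·13 + 4·11) = (139, 83)
Bw2 = (1417, 749)
w2·Bw2 = 259130; w2·w2 = 26210; μ ≈ 259130/26210 = 9.887

9.887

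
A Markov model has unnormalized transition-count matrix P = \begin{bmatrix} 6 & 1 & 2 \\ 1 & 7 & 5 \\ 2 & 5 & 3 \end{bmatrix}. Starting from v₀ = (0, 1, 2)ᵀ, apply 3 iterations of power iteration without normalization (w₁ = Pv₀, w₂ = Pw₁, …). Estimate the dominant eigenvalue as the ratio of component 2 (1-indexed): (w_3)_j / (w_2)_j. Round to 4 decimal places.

w1 = Pv₀ = (6·0 + 1·1 + 2·2; 1·0 + 7·1 + 5·2; 2·0 + 5·1 + 3·2) = (5, 17, 11)
w2 = Pw1 = (6·5 + 1·17 + 2·11; 1·5 + 7·17 + 5·11; 2·5 + 5·17 + 3·11) = (69, 179, 128)
w3 = Pw2 = (849, 1962, 1417)
Ratio at component: 1962 / 179 = 10.9609

10.9609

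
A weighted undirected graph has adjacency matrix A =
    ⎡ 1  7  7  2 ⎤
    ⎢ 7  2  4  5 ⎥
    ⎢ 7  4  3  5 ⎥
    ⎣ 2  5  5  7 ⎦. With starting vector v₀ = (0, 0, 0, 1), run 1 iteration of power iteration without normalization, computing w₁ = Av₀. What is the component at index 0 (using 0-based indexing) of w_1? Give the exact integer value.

w1 = Av₀ = (1·0 + 7·0 + 7·0 + 2·1; 7·0 + 2·0 + 4·0 + 5·1; 7·0 + 4·0 + 3·0 + 5·1; 2·0 + 5·0 + 5·0 + 7·1) = (2, 5, 5, 7)
The requested component of w1 is 2.

2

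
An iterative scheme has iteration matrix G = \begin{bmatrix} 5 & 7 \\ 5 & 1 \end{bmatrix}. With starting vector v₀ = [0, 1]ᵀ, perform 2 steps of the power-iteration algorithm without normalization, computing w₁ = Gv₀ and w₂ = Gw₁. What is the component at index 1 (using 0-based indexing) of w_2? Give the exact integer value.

w1 = Gv₀ = (5·0 + 7·1; 5·0 + 1·1) = (7, 1)
w2 = Gw1 = (5·7 + 7·1; 5·7 + 1·1) = (42, 36)
The requested component of w2 is 36.

36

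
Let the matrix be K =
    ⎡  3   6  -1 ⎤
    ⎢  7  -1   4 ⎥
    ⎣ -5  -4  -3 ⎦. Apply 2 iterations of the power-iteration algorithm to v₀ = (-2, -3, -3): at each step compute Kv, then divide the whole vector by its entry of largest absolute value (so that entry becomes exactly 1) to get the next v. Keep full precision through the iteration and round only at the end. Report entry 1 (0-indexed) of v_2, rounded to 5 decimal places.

0.00000

Kv0 = (-21.000000, -23.000000, 31.000000); divide by 31.000000 → v1 = (-0.677419, -0.741935, 1.000000)
Kv1 = (-7.483871, 0.000000, 3.354839); divide by -7.483871 → v2 = (1.000000, 0.000000, -0.448276)
Requested entry of v2: 0/-232 = 0.00000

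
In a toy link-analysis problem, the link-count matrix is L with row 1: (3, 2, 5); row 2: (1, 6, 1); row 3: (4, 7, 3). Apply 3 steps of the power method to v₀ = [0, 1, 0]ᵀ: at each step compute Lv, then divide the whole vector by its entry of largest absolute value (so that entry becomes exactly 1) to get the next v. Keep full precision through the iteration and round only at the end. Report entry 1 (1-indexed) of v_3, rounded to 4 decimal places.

0.8162

Lv0 = (2.00000, 6.00000, 7.00000); divide by 7.00000 → v1 = (0.28571, 0.85714, 1.00000)
Lv1 = (7.57143, 6.42857, 10.14286); divide by 10.14286 → v2 = (0.74648, 0.63380, 1.00000)
Lv2 = (8.50704, 5.54930, 10.42254); divide by 10.42254 → v3 = (0.81622, 0.53243, 1.00000)
Requested entry of v3: 604/740 = 0.8162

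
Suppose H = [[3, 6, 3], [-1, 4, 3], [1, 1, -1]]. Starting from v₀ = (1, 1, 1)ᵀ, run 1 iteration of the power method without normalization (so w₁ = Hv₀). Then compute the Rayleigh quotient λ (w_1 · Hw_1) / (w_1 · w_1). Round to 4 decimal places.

5.5635

w1 = Hv₀ = (3·1 + 6·1 + 3·1; (-1)·1 + 4·1 + 3·1; 1·1 + 1·1 + (-1)·1) = (12, 6, 1)
Hw1 = (75, 15, 17)
w1·Hw1 = 12·75 + 6·15 + 1·17 = 1007; w1·w1 = 12·12 + 6·6 + 1·1 = 181
λ ≈ 1007/181 = 5.5635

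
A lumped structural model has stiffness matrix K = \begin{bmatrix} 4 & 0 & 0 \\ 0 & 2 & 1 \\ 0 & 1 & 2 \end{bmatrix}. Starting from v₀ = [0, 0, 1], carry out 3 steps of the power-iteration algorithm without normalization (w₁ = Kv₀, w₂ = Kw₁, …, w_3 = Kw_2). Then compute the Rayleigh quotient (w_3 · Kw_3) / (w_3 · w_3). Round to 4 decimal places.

2.9973

w1 = Kv₀ = (4·0 + 0·0 + 0·1; 0·0 + 2·0 + 1·1; 0·0 + 1·0 + 2·1) = (0, 1, 2)
w2 = Kw1 = (4·0 + 0·1 + 0·2; 0·0 + 2·1 + 1·2; 0·0 + 1·1 + 2·2) = (0, 4, 5)
w3 = Kw2 = (0, 13, 14)
Kw3 = (0, 40, 41)
w3·Kw3 = 0·0 + 13·40 + 14·41 = 1094; w3·w3 = 0·0 + 13·13 + 14·14 = 365
λ ≈ 1094/365 = 2.9973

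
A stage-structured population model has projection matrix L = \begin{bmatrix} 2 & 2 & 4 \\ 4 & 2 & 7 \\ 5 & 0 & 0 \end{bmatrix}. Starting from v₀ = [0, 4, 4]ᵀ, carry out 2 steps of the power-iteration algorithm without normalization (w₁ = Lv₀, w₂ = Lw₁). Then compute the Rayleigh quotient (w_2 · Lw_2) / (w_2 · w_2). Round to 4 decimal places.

λ ≈ 8.3636

w1 = Lv₀ = (24, 36, 0)
w2 = Lw1 = (120, 168, 120)
Lw2 = (1056, 1656, 600)
w2·Lw2 = 120·1056 + 168·1656 + 120·600 = 476928; w2·w2 = 120·120 + 168·168 + 120·120 = 57024
λ ≈ 476928/57024 = 8.3636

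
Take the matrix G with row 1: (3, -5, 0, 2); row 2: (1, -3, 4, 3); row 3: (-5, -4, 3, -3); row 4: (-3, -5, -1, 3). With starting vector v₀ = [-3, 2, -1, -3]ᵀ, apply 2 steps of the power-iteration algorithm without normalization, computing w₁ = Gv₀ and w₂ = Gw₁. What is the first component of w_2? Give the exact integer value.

17

w1 = Gv₀ = (3·(-3) + (-5)·2 + 0·(-1) + 2·(-3); 1·(-3) + (-3)·2 + 4·(-1) + 3·(-3); (-5)·(-3) + (-4)·2 + 3·(-1) + (-3)·(-3); (-3)·(-3) + (-5)·2 + (-1)·(-1) + 3·(-3)) = (-25, -22, 13, -9)
w2 = Gw1 = (3·(-25) + (-5)·(-22) + 0·13 + 2·(-9); 1·(-25) + (-3)·(-22) + 4·13 + 3·(-9); (-5)·(-25) + (-4)·(-22) + 3·13 + (-3)·(-9); (-3)·(-25) + (-5)·(-22) + (-1)·13 + 3·(-9)) = (17, 66, 279, 145)
The requested component of w2 is 17.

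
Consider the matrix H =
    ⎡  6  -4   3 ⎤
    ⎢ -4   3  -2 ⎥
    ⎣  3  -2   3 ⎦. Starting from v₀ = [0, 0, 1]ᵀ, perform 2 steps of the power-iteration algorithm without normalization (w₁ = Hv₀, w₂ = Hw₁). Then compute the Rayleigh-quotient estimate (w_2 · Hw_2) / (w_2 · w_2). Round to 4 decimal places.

w1 = Hv₀ = (6·0 + (-4)·0 + 3·1; (-4)·0 + 3·0 + (-2)·1; 3·0 + (-2)·0 + 3·1) = (3, -2, 3)
w2 = Hw1 = (6·3 + (-4)·(-2) + 3·3; (-4)·3 + 3·(-2) + (-2)·3; 3·3 + (-2)·(-2) + 3·3) = (35, -24, 22)
Hw2 = (372, -256, 219)
w2·Hw2 = 35·372 + (-24)·(-256) + 22·219 = 23982; w2·w2 = 35·35 + (-24)·(-24) + 22·22 = 2285
λ ≈ 23982/2285 = 10.4954

λ ≈ 10.4954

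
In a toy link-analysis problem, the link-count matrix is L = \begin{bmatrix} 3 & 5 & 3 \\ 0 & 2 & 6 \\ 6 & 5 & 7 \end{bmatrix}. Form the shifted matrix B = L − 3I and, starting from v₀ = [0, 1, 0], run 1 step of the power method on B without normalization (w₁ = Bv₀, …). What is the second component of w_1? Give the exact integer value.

B = L − 3I has rows (0, 5, 3); (0, -1, 6); (6, 5, 4)
w1 = Bv₀ = (0·0 + 5·1 + 3·0; 0·0 + (-1)·1 + 6·0; 6·0 + 5·1 + 4·0) = (5, -1, 5)
Requested component of w1: -1

-1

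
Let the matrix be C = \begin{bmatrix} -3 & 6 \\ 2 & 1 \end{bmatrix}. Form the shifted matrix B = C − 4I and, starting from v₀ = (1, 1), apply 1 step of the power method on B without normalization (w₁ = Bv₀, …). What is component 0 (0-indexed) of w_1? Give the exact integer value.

-1

B = C − 4I has rows (-7, 6); (2, -3)
w1 = Bv₀ = ((-7)·1 + 6·1; 2·1 + (-3)·1) = (-1, -1)
Requested component of w1: -1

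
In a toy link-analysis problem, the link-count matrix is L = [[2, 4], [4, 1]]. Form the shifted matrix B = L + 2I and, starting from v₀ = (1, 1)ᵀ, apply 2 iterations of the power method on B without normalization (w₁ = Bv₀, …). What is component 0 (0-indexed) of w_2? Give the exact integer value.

60

B = L + 2I has rows (4, 4); (4, 3)
w1 = Bv₀ = (8, 7)
w2 = Bw1 = (60, 53)
Requested component of w2: 60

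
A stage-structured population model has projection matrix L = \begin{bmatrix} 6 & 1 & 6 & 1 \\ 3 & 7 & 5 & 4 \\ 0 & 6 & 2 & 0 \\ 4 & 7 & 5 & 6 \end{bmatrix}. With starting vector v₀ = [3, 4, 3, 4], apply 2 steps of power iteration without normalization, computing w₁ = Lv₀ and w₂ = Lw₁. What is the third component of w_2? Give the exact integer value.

468

w1 = Lv₀ = (6·3 + 1·4 + 6·3 + 1·4; 3·3 + 7·4 + 5·3 + 4·4; 0·3 + 6·4 + 2·3 + 0·4; 4·3 + 7·4 + 5·3 + 6·4) = (44, 68, 30, 79)
w2 = Lw1 = (6·44 + 1·68 + 6·30 + 1·79; 3·44 + 7·68 + 5·30 + 4·79; 0·44 + 6·68 + 2·30 + 0·79; 4·44 + 7·68 + 5·30 + 6·79) = (591, 1074, 468, 1276)
The requested component of w2 is 468.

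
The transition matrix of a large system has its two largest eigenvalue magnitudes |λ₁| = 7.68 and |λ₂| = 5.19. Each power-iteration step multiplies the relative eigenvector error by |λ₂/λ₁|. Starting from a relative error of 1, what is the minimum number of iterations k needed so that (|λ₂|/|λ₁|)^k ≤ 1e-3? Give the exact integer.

|λ₂/λ₁| = 5.19/7.68 = 0.67578
Need k ≥ ln(1e-3) / ln(0.67578) = -6.9078 / -0.3919 ≈ 17.627
Smallest integer k satisfying the bound: 18

18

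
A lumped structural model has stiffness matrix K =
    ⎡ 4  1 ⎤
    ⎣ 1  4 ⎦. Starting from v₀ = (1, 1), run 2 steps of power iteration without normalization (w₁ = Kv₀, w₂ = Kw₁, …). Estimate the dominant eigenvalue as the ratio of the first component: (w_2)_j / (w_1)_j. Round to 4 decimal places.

w1 = Kv₀ = (5, 5)
w2 = Kw1 = (25, 25)
Ratio at component: 25 / 5 = 5.0000

λ ≈ 5.0000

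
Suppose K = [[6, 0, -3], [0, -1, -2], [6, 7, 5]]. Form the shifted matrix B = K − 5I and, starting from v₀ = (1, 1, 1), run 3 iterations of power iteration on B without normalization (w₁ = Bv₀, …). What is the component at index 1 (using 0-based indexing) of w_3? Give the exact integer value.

4

B = K − 5I has rows (1, 0, -3); (0, -6, -2); (6, 7, 0)
w1 = Bv₀ = (-2, -8, 13)
w2 = Bw1 = (-41, 22, -68)
w3 = Bw2 = (163, 4, -92)
Requested component of w3: 4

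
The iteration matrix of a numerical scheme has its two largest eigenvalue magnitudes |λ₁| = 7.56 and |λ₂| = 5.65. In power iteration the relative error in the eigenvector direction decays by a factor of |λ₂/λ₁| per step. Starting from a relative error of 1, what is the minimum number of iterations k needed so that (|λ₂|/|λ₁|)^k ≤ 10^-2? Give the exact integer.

|λ₂/λ₁| = 5.65/7.56 = 0.74735
Need k ≥ ln(10^-2) / ln(0.74735) = -4.6052 / -0.2912 ≈ 15.814
Smallest integer k satisfying the bound: 16

16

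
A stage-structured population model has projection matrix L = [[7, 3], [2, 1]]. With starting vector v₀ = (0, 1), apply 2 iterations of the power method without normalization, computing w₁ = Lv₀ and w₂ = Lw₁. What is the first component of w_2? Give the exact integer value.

w1 = Lv₀ = (3, 1)
w2 = Lw1 = (24, 7)
The requested component of w2 is 24.

24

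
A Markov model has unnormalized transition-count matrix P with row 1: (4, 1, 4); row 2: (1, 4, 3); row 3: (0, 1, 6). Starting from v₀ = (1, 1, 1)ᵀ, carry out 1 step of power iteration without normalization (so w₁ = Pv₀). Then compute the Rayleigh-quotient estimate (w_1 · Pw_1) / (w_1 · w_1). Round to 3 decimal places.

λ ≈ 7.701

w1 = Pv₀ = (4·1 + 1·1 + 4·1; 1·1 + 4·1 + 3·1; 0·1 + 1·1 + 6·1) = (9, 8, 7)
Pw1 = (72, 62, 50)
w1·Pw1 = 9·72 + 8·62 + 7·50 = 1494; w1·w1 = 9·9 + 8·8 + 7·7 = 194
λ ≈ 1494/194 = 7.701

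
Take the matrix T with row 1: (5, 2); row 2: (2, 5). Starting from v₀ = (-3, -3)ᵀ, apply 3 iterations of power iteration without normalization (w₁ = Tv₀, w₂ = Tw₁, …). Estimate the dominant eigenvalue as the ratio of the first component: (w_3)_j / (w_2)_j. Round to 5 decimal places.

w1 = Tv₀ = (5·(-3) + 2·(-3); 2·(-3) + 5·(-3)) = (-21, -21)
w2 = Tw1 = (5·(-21) + 2·(-21); 2·(-21) + 5·(-21)) = (-147, -147)
w3 = Tw2 = (-1029, -1029)
Ratio at component: -1029 / -147 = 7.00000

λ ≈ 7.00000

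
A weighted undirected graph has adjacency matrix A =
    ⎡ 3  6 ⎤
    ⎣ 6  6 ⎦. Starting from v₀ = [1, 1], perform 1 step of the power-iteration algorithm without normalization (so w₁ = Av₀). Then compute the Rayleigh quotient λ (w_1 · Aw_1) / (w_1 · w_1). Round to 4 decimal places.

10.6800

w1 = Av₀ = (3·1 + 6·1; 6·1 + 6·1) = (9, 12)
Aw1 = (99, 126)
w1·Aw1 = 9·99 + 12·126 = 2403; w1·w1 = 9·9 + 12·12 = 225
λ ≈ 2403/225 = 10.6800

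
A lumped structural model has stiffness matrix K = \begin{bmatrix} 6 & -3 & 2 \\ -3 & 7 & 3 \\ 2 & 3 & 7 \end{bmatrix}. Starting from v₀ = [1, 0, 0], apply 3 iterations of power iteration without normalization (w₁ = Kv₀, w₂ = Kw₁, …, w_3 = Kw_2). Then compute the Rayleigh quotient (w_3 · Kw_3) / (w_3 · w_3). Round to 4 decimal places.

λ ≈ 9.0630

w1 = Kv₀ = (6, -3, 2)
w2 = Kw1 = (49, -33, 17)
w3 = Kw2 = (427, -327, 118)
Kw3 = (3779, -3216, 699)
w3·Kw3 = 427·3779 + (-327)·(-3216) + 118·699 = 2747747; w3·w3 = 427·427 + (-327)·(-327) + 118·118 = 303182
λ ≈ 2747747/303182 = 9.0630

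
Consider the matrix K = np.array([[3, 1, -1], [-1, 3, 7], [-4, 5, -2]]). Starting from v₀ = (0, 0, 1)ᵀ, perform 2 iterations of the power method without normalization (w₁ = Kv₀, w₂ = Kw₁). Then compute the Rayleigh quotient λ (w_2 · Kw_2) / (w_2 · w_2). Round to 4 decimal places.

-0.2873

w1 = Kv₀ = (3·0 + 1·0 + (-1)·1; (-1)·0 + 3·0 + 7·1; (-4)·0 + 5·0 + (-2)·1) = (-1, 7, -2)
w2 = Kw1 = (3·(-1) + 1·7 + (-1)·(-2); (-1)·(-1) + 3·7 + 7·(-2); (-4)·(-1) + 5·7 + (-2)·(-2)) = (6, 8, 43)
Kw2 = (-17, 319, -70)
w2·Kw2 = 6·(-17) + 8·319 + 43·(-70) = -560; w2·w2 = 6·6 + 8·8 + 43·43 = 1949
λ ≈ -560/1949 = -0.2873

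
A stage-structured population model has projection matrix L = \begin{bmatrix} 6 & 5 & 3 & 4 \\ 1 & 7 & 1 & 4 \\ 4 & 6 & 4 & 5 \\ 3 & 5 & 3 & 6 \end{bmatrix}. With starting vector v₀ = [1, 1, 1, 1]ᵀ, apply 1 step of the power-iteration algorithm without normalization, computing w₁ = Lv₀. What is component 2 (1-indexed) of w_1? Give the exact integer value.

13

w1 = Lv₀ = (6·1 + 5·1 + 3·1 + 4·1; 1·1 + 7·1 + 1·1 + 4·1; 4·1 + 6·1 + 4·1 + 5·1; 3·1 + 5·1 + 3·1 + 6·1) = (18, 13, 19, 17)
The requested component of w1 is 13.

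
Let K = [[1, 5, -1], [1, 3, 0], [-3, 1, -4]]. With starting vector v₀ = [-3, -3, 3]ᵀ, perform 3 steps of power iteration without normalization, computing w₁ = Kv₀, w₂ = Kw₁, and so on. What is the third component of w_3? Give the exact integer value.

w1 = Kv₀ = (-21, -12, -6)
w2 = Kw1 = (-75, -57, 75)
w3 = Kw2 = (-435, -246, -132)
The requested component of w3 is -132.

-132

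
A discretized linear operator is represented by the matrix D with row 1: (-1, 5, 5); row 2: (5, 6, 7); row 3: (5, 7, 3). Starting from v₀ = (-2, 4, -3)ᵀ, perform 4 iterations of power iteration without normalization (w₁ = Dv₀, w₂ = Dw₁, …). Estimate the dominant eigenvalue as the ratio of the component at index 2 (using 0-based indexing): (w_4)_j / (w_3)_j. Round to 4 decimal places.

13.7713

w1 = Dv₀ = ((-1)·(-2) + 5·4 + 5·(-3); 5·(-2) + 6·4 + 7·(-3); 5·(-2) + 7·4 + 3·(-3)) = (7, -7, 9)
w2 = Dw1 = ((-1)·7 + 5·(-7) + 5·9; 5·7 + 6·(-7) + 7·9; 5·7 + 7·(-7) + 3·9) = (3, 56, 13)
w3 = Dw2 = (342, 442, 446)
w4 = Dw3 = (4098, 7484, 6142)
Ratio at component: 6142 / 446 = 13.7713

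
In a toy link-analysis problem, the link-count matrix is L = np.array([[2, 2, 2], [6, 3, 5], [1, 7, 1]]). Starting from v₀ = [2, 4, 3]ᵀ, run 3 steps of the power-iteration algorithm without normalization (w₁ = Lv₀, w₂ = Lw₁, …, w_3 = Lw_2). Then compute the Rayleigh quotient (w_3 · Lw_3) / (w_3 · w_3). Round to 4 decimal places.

w1 = Lv₀ = (18, 39, 33)
w2 = Lw1 = (180, 390, 324)
w3 = Lw2 = (1788, 3870, 3234)
Lw3 = (17784, 38508, 32112)
w3·Lw3 = 1788·17784 + 3870·38508 + 3234·32112 = 284673960; w3·w3 = 1788·1788 + 3870·3870 + 3234·3234 = 28632600
λ ≈ 284673960/28632600 = 9.9423

λ ≈ 9.9423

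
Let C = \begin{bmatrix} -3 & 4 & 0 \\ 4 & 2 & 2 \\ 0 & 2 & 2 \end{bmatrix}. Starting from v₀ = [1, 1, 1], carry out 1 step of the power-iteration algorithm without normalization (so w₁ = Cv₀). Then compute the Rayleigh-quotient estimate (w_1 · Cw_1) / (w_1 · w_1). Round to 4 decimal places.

λ ≈ 4.3086

w1 = Cv₀ = ((-3)·1 + 4·1 + 0·1; 4·1 + 2·1 + 2·1; 0·1 + 2·1 + 2·1) = (1, 8, 4)
Cw1 = (29, 28, 24)
w1·Cw1 = 1·29 + 8·28 + 4·24 = 349; w1·w1 = 1·1 + 8·8 + 4·4 = 81
λ ≈ 349/81 = 4.3086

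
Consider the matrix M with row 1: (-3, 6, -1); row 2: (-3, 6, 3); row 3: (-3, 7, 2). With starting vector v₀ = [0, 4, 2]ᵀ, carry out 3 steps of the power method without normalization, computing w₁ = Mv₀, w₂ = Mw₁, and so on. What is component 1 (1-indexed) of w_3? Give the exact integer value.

806

w1 = Mv₀ = ((-3)·0 + 6·4 + (-1)·2; (-3)·0 + 6·4 + 3·2; (-3)·0 + 7·4 + 2·2) = (22, 30, 32)
w2 = Mw1 = ((-3)·22 + 6·30 + (-1)·32; (-3)·22 + 6·30 + 3·32; (-3)·22 + 7·30 + 2·32) = (82, 210, 208)
w3 = Mw2 = (806, 1638, 1640)
The requested component of w3 is 806.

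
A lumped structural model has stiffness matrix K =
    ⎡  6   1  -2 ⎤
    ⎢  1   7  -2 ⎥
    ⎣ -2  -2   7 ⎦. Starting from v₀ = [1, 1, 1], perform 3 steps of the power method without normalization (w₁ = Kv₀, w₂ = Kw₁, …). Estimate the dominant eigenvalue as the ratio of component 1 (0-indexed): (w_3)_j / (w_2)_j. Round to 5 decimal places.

w1 = Kv₀ = (6·1 + 1·1 + (-2)·1; 1·1 + 7·1 + (-2)·1; (-2)·1 + (-2)·1 + 7·1) = (5, 6, 3)
w2 = Kw1 = (6·5 + 1·6 + (-2)·3; 1·5 + 7·6 + (-2)·3; (-2)·5 + (-2)·6 + 7·3) = (30, 41, -1)
w3 = Kw2 = (223, 319, -149)
Ratio at component: 319 / 41 = 7.78049

7.78049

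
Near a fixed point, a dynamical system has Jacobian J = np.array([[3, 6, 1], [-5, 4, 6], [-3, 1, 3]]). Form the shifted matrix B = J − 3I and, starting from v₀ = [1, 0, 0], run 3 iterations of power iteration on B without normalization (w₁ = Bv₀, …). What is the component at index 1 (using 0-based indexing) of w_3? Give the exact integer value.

112

B = J − 3I has rows (0, 6, 1); (-5, 1, 6); (-3, 1, 0)
w1 = Bv₀ = (0·1 + 6·0 + 1·0; (-5)·1 + 1·0 + 6·0; (-3)·1 + 1·0 + 0·0) = (0, -5, -3)
w2 = Bw1 = (0·0 + 6·(-5) + 1·(-3); (-5)·0 + 1·(-5) + 6·(-3); (-3)·0 + 1·(-5) + 0·(-3)) = (-33, -23, -5)
w3 = Bw2 = (-143, 112, 76)
Requested component of w3: 112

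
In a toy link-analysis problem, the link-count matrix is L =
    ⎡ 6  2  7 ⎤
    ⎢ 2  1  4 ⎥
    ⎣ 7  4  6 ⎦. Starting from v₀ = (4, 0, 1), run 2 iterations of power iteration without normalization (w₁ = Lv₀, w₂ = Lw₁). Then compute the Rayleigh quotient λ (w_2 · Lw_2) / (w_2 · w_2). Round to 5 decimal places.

14.35973

w1 = Lv₀ = (6·4 + 2·0 + 7·1; 2·4 + 1·0 + 4·1; 7·4 + 4·0 + 6·1) = (31, 12, 34)
w2 = Lw1 = (6·31 + 2·12 + 7·34; 2·31 + 1·12 + 4·34; 7·31 + 4·12 + 6·34) = (448, 210, 469)
Lw2 = (6391, 2982, 6790)
w2·Lw2 = 448·6391 + 210·2982 + 469·6790 = 6673898; w2·w2 = 448·448 + 210·210 + 469·469 = 464765
λ ≈ 6673898/464765 = 14.35973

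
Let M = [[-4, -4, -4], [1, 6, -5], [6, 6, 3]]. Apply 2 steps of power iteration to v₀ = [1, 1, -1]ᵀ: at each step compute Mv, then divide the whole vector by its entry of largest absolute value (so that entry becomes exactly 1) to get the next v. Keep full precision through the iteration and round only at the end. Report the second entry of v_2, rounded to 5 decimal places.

0.30667

Mv0 = (-4.000000, 12.000000, 9.000000); divide by 12.000000 → v1 = (-0.333333, 1.000000, 0.750000)
Mv1 = (-5.666667, 1.916667, 6.250000); divide by 6.250000 → v2 = (-0.906667, 0.306667, 1.000000)
Requested entry of v2: 23/75 = 0.30667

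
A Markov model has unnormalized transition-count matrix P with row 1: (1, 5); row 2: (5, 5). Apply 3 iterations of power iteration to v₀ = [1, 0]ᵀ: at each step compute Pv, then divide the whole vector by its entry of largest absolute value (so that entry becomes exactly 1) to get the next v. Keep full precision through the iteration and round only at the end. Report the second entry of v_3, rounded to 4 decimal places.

Pv0 = (1.00000, 5.00000); divide by 5.00000 → v1 = (0.20000, 1.00000)
Pv1 = (5.20000, 6.00000); divide by 6.00000 → v2 = (0.86667, 1.00000)
Pv2 = (5.86667, 9.33333); divide by 9.33333 → v3 = (0.62857, 1.00000)
Requested entry of v3: 280/280 = 1.0000

1.0000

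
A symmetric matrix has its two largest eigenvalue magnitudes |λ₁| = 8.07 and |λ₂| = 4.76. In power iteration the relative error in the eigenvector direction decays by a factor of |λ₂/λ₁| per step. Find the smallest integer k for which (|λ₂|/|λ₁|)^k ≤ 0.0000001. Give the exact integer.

31

|λ₂/λ₁| = 4.76/8.07 = 0.58984
Need k ≥ ln(0.0000001) / ln(0.58984) = -16.1181 / -0.5279 ≈ 30.532
Smallest integer k satisfying the bound: 31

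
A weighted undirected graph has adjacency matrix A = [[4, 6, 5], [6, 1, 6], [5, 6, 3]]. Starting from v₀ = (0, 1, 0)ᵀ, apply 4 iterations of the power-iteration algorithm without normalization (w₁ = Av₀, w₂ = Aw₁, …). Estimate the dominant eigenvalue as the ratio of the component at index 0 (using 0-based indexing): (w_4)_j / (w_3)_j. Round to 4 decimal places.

λ ≈ 13.5380

w1 = Av₀ = (6, 1, 6)
w2 = Aw1 = (60, 73, 54)
w3 = Aw2 = (948, 757, 900)
w4 = Aw3 = (12834, 11845, 11982)
Ratio at component: 12834 / 948 = 13.5380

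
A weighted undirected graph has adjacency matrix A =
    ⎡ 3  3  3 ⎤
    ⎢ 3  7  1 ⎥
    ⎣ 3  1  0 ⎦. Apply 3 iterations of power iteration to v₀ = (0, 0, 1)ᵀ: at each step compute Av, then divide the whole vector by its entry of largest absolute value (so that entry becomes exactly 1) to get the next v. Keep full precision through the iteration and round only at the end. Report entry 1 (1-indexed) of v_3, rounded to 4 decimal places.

Av0 = (3.00000, 1.00000, 0.00000); divide by 3.00000 → v1 = (1.00000, 0.33333, 0.00000)
Av1 = (4.00000, 5.33333, 3.33333); divide by 5.33333 → v2 = (0.75000, 1.00000, 0.62500)
Av2 = (7.12500, 9.87500, 3.25000); divide by 9.87500 → v3 = (0.72152, 1.00000, 0.32911)
Requested entry of v3: 114/158 = 0.7215

0.7215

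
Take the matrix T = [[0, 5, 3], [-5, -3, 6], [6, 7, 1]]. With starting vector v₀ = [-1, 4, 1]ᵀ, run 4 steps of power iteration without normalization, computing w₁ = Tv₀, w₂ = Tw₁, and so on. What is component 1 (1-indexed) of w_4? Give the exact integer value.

w1 = Tv₀ = (23, -1, 23)
w2 = Tw1 = (64, 26, 154)
w3 = Tw2 = (592, 526, 720)
w4 = Tw3 = (4790, -218, 7954)
The requested component of w4 is 4790.

4790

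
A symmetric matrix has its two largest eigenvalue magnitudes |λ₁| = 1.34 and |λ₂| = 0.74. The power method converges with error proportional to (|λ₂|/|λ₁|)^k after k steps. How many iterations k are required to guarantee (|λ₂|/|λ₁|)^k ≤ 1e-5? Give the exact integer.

|λ₂/λ₁| = 0.74/1.34 = 0.55224
Need k ≥ ln(1e-5) / ln(0.55224) = -11.5129 / -0.5938 ≈ 19.389
Smallest integer k satisfying the bound: 20

20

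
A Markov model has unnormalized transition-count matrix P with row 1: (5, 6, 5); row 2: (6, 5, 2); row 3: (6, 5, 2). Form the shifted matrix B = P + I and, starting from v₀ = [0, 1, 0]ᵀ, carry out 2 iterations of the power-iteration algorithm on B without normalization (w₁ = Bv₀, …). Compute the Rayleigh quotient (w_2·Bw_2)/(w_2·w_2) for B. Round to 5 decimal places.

μ ≈ 15.19565

B = P + I has rows (6, 6, 5); (6, 6, 2); (6, 5, 3)
w1 = Bv₀ = (6·0 + 6·1 + 5·0; 6·0 + 6·1 + 2·0; 6·0 + 5·1 + 3·0) = (6, 6, 5)
w2 = Bw1 = (6·6 + 6·6 + 5·5; 6·6 + 6·6 + 2·5; 6·6 + 5·6 + 3·5) = (97, 82, 81)
Bw2 = (1479, 1236, 1235)
w2·Bw2 = 344850; w2·w2 = 22694; μ ≈ 344850/22694 = 15.19565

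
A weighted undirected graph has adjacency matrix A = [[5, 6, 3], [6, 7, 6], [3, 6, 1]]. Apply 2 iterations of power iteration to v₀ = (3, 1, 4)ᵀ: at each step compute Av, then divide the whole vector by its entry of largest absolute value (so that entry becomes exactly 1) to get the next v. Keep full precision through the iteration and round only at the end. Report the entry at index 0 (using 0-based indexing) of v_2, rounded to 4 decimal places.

0.7878

Av0 = (33.00000, 49.00000, 19.00000); divide by 49.00000 → v1 = (0.67347, 1.00000, 0.38776)
Av1 = (10.53061, 13.36735, 8.40816); divide by 13.36735 → v2 = (0.78779, 1.00000, 0.62901)
Requested entry of v2: 516/655 = 0.7878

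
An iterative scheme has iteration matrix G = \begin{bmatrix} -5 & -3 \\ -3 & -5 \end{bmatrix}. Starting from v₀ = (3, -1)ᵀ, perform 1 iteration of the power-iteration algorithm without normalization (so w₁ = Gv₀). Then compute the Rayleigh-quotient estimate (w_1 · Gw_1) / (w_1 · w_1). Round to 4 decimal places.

-6.8000

w1 = Gv₀ = (-12, -4)
Gw1 = (72, 56)
w1·Gw1 = (-12)·72 + (-4)·56 = -1088; w1·w1 = (-12)·(-12) + (-4)·(-4) = 160
λ ≈ -1088/160 = -6.8000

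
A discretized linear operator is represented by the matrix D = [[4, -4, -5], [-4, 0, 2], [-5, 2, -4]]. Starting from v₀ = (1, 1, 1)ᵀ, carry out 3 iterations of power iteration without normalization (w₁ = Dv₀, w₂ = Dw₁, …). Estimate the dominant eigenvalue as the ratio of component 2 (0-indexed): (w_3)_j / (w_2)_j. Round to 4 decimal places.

w1 = Dv₀ = (4·1 + (-4)·1 + (-5)·1; (-4)·1 + 0·1 + 2·1; (-5)·1 + 2·1 + (-4)·1) = (-5, -2, -7)
w2 = Dw1 = (4·(-5) + (-4)·(-2) + (-5)·(-7); (-4)·(-5) + 0·(-2) + 2·(-7); (-5)·(-5) + 2·(-2) + (-4)·(-7)) = (23, 6, 49)
w3 = Dw2 = (-177, 6, -299)
Ratio at component: -299 / 49 = -6.1020

-6.1020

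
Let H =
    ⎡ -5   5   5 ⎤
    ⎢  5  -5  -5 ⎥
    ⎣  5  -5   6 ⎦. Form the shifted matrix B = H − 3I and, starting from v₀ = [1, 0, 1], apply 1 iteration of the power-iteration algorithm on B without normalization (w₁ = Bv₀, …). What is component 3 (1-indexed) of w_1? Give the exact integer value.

B = H − 3I has rows (-8, 5, 5); (5, -8, -5); (5, -5, 3)
w1 = Bv₀ = (-3, 0, 8)
Requested component of w1: 8

8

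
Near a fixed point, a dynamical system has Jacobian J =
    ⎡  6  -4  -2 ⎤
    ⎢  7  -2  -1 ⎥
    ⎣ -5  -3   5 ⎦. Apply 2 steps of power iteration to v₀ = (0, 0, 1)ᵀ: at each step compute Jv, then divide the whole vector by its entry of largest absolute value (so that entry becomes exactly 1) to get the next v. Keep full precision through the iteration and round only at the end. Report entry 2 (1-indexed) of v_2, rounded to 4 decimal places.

-0.4474

Jv0 = (-2.00000, -1.00000, 5.00000); divide by 5.00000 → v1 = (-0.40000, -0.20000, 1.00000)
Jv1 = (-3.60000, -3.40000, 7.60000); divide by 7.60000 → v2 = (-0.47368, -0.44737, 1.00000)
Requested entry of v2: -17/38 = -0.4474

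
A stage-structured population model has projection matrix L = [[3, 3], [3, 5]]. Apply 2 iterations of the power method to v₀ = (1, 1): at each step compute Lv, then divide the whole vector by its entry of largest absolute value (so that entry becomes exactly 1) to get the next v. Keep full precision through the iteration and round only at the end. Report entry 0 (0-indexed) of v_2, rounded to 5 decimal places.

Lv0 = (6.000000, 8.000000); divide by 8.000000 → v1 = (0.750000, 1.000000)
Lv1 = (5.250000, 7.250000); divide by 7.250000 → v2 = (0.724138, 1.000000)
Requested entry of v2: 42/58 = 0.72414

0.72414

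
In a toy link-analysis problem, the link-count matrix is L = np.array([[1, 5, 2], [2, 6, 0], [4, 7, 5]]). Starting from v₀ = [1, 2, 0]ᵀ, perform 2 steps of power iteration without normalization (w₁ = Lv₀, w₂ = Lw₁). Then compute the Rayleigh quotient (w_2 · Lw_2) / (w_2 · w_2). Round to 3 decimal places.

w1 = Lv₀ = (11, 14, 18)
w2 = Lw1 = (117, 106, 232)
Lw2 = (1111, 870, 2370)
w2·Lw2 = 117·1111 + 106·870 + 232·2370 = 772047; w2·w2 = 117·117 + 106·106 + 232·232 = 78749
λ ≈ 772047/78749 = 9.804

λ ≈ 9.804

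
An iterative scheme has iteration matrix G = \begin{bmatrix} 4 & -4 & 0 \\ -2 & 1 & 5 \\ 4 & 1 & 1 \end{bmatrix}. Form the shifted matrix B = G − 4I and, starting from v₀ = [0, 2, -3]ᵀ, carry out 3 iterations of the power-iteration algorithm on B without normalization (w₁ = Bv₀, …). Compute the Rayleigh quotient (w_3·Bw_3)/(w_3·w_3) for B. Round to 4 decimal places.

B = G − 4I has rows (0, -4, 0); (-2, -3, 5); (4, 1, -3)
w1 = Bv₀ = (0·0 + (-4)·2 + 0·(-3); (-2)·0 + (-3)·2 + 5·(-3); 4·0 + 1·2 + (-3)·(-3)) = (-8, -21, 11)
w2 = Bw1 = (0·(-8) + (-4)·(-21) + 0·11; (-2)·(-8) + (-3)·(-21) + 5·11; 4·(-8) + 1·(-21) + (-3)·11) = (84, 134, -86)
w3 = Bw2 = (-536, -1000, 728)
Bw3 = (4000, 7712, -5328)
w3·Bw3 = -13734784; w3·w3 = 1817280; μ ≈ -13734784/1817280 = -7.5579

μ ≈ -7.5579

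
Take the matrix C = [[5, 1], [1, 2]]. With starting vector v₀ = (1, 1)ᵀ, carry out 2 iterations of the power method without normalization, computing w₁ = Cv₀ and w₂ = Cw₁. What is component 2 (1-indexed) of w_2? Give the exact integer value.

w1 = Cv₀ = (5·1 + 1·1; 1·1 + 2·1) = (6, 3)
w2 = Cw1 = (5·6 + 1·3; 1·6 + 2·3) = (33, 12)
The requested component of w2 is 12.

12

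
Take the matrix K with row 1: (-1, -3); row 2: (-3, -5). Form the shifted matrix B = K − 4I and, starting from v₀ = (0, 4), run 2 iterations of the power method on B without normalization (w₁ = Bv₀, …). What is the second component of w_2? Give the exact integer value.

360

B = K − 4I has rows (-5, -3); (-3, -9)
w1 = Bv₀ = ((-5)·0 + (-3)·4; (-3)·0 + (-9)·4) = (-12, -36)
w2 = Bw1 = ((-5)·(-12) + (-3)·(-36); (-3)·(-12) + (-9)·(-36)) = (168, 360)
Requested component of w2: 360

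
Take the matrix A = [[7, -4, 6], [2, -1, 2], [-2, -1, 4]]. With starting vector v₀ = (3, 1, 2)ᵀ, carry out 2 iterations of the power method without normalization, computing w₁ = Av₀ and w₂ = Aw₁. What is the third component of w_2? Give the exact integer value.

w1 = Av₀ = (7·3 + (-4)·1 + 6·2; 2·3 + (-1)·1 + 2·2; (-2)·3 + (-1)·1 + 4·2) = (29, 9, 1)
w2 = Aw1 = (7·29 + (-4)·9 + 6·1; 2·29 + (-1)·9 + 2·1; (-2)·29 + (-1)·9 + 4·1) = (173, 51, -63)
The requested component of w2 is -63.

-63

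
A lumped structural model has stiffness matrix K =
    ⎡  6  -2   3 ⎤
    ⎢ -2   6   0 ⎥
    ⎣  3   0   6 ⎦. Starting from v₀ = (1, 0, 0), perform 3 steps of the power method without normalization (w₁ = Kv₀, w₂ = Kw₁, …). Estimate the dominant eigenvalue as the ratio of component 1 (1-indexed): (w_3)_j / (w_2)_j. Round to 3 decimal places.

w1 = Kv₀ = (6·1 + (-2)·0 + 3·0; (-2)·1 + 6·0 + 0·0; 3·1 + 0·0 + 6·0) = (6, -2, 3)
w2 = Kw1 = (6·6 + (-2)·(-2) + 3·3; (-2)·6 + 6·(-2) + 0·3; 3·6 + 0·(-2) + 6·3) = (49, -24, 36)
w3 = Kw2 = (450, -242, 363)
Ratio at component: 450 / 49 = 9.184

λ ≈ 9.184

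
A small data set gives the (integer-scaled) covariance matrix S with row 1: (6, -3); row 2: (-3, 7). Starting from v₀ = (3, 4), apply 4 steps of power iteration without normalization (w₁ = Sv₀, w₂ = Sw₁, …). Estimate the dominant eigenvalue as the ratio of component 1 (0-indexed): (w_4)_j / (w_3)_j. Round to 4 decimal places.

λ ≈ 8.6279

w1 = Sv₀ = (6·3 + (-3)·4; (-3)·3 + 7·4) = (6, 19)
w2 = Sw1 = (6·6 + (-3)·19; (-3)·6 + 7·19) = (-21, 115)
w3 = Sw2 = (-471, 868)
w4 = Sw3 = (-5430, 7489)
Ratio at component: 7489 / 868 = 8.6279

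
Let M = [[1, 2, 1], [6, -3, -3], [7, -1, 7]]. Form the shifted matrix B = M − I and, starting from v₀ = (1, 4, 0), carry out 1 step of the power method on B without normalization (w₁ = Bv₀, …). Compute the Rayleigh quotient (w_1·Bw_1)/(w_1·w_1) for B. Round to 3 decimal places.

μ ≈ -3.896

B = M − I has rows (0, 2, 1); (6, -4, -3); (7, -1, 6)
w1 = Bv₀ = (0·1 + 2·4 + 1·0; 6·1 + (-4)·4 + (-3)·0; 7·1 + (-1)·4 + 6·0) = (8, -10, 3)
Bw1 = (-17, 79, 84)
w1·Bw1 = -674; w1·w1 = 173; μ ≈ -674/173 = -3.896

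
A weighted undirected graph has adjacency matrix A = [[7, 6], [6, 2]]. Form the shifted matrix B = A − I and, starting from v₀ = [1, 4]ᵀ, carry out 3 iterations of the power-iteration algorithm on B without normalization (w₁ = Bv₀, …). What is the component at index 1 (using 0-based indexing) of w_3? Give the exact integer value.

1630

B = A − I has rows (6, 6); (6, 1)
w1 = Bv₀ = (6·1 + 6·4; 6·1 + 1·4) = (30, 10)
w2 = Bw1 = (6·30 + 6·10; 6·30 + 1·10) = (240, 190)
w3 = Bw2 = (2580, 1630)
Requested component of w3: 1630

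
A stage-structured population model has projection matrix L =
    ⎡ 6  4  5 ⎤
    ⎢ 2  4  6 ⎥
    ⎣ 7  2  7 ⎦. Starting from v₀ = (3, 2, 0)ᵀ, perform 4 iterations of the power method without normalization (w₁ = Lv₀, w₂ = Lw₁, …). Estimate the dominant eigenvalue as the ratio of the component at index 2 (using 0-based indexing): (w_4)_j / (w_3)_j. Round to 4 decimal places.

14.6993

w1 = Lv₀ = (26, 14, 25)
w2 = Lw1 = (337, 258, 385)
w3 = Lw2 = (4979, 4016, 5570)
w4 = Lw3 = (73788, 59442, 81875)
Ratio at component: 81875 / 5570 = 14.6993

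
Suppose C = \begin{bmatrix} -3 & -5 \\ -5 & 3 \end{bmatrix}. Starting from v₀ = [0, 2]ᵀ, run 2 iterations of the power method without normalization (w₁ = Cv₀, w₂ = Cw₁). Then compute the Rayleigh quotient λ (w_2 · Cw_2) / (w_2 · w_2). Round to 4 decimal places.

w1 = Cv₀ = (-10, 6)
w2 = Cw1 = (0, 68)
Cw2 = (-340, 204)
w2·Cw2 = 0·(-340) + 68·204 = 13872; w2·w2 = 0·0 + 68·68 = 4624
λ ≈ 13872/4624 = 3.0000

3.0000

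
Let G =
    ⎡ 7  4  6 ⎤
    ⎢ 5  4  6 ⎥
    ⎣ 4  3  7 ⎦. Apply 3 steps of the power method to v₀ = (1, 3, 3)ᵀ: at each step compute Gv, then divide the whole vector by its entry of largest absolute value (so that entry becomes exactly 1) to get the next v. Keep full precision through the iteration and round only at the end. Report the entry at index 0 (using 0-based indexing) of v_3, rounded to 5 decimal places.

Gv0 = (37.000000, 35.000000, 34.000000); divide by 37.000000 → v1 = (1.000000, 0.945946, 0.918919)
Gv1 = (16.297297, 14.297297, 13.270270); divide by 16.297297 → v2 = (1.000000, 0.877280, 0.814262)
Gv2 = (15.394693, 13.394693, 12.331675); divide by 15.394693 → v3 = (1.000000, 0.870085, 0.801034)
Requested entry of v3: 9283/9283 = 1.00000

1.00000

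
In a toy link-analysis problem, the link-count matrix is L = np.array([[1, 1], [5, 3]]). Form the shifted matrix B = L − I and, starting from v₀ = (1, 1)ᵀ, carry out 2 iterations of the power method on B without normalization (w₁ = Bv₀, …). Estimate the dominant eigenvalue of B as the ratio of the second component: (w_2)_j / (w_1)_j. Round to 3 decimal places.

B = L − I has rows (0, 1); (5, 2)
w1 = Bv₀ = (1, 7)
w2 = Bw1 = (7, 19)
Ratio: 19/7 = 2.714

μ ≈ 2.714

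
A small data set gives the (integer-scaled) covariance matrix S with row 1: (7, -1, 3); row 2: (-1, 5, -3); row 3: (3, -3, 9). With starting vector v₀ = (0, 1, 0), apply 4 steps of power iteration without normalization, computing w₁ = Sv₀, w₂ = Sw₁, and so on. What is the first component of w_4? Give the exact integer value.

w1 = Sv₀ = (7·0 + (-1)·1 + 3·0; (-1)·0 + 5·1 + (-3)·0; 3·0 + (-3)·1 + 9·0) = (-1, 5, -3)
w2 = Sw1 = (7·(-1) + (-1)·5 + 3·(-3); (-1)·(-1) + 5·5 + (-3)·(-3); 3·(-1) + (-3)·5 + 9·(-3)) = (-21, 35, -45)
w3 = Sw2 = (-317, 331, -573)
w4 = Sw3 = (-4269, 3691, -7101)
The requested component of w4 is -4269.

-4269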